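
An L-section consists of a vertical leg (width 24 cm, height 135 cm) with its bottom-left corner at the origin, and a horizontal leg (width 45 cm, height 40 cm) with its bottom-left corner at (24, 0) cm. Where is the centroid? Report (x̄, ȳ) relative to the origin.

x̄ = 24.32 cm, ȳ = 50.54 cm

vertical leg: A = 24 × 135 = 3240.00, centroid at (12.00, 67.50).
horizontal leg: A = 45 × 40 = 1800.00, centroid at (46.50, 20.00).
ΣA = 5040.00 cm², ΣAx̄ = 122580.00 cm³, ΣAȳ = 254700.00 cm³.
x̄ = 122580.00/5040.00 = 24.32 cm; ȳ = 254700.00/5040.00 = 50.54 cm.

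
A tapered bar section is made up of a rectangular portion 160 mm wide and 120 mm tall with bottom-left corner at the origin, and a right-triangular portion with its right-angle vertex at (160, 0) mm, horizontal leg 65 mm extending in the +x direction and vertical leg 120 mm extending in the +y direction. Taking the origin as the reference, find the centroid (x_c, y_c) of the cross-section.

x_c = 97.16 mm, y_c = 56.62 mm

rectangular portion: A = 160 × 120 = 19200.00, centroid at (80.00, 60.00).
triangular portion: A = ½·65·120 = 3900.00, centroid at (181.67, 40.00).
ΣA = 23100.00 mm²
ΣAx_c = (19200.00)(80.00) + (3900.00)(181.67) = 2244500.00 mm³
ΣAy_c = (19200.00)(60.00) + (3900.00)(40.00) = 1308000.00 mm³
x_c = 2244500.00 / 23100.00 = 97.16 mm
y_c = 1308000.00 / 23100.00 = 56.62 mm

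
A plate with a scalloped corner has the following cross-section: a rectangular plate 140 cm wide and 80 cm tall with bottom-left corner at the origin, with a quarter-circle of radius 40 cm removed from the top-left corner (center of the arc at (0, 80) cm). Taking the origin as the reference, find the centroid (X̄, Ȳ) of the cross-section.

plate: A = 140 × 80 = 11200.00, centroid at (70.00, 40.00).
removed quarter-circle: A = −¼π·40² = -1256.64, centroid at (16.98, 63.02).
ΣA = 9943.36 cm²
ΣAX̄ = (11200.00)(70.00) + (-1256.64)(16.98) = 762666.67 cm³
ΣAȲ = (11200.00)(40.00) + (-1256.64)(63.02) = 368802.37 cm³
X̄ = 762666.67 / 9943.36 = 76.70 cm
Ȳ = 368802.37 / 9943.36 = 37.09 cm

X̄ = 76.70 cm, Ȳ = 37.09 cm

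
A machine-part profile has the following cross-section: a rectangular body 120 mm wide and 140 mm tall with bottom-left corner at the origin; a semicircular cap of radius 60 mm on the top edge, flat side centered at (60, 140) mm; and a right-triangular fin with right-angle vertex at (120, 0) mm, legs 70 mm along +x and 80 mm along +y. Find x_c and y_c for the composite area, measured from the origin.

x_c = 69.24 mm, y_c = 86.57 mm

Part | A | x̄ᵢ | ȳᵢ | A·x̄ᵢ | A·ȳᵢ
rectangular body | 16800.00 | 60.00 | 70.00 | 1008000.00 | 1176000.00
semicircular top | 5654.87 | 60.00 | 165.46 | 339292.01 | 935681.35
triangular fin | 2800.00 | 143.33 | 26.67 | 401333.33 | 74666.67
Σ | 25254.87 |  |  | 1748625.34 | 2186348.02
x_c = 1748625.34 / 25254.87 = 69.24 mm
y_c = 2186348.02 / 25254.87 = 86.57 mm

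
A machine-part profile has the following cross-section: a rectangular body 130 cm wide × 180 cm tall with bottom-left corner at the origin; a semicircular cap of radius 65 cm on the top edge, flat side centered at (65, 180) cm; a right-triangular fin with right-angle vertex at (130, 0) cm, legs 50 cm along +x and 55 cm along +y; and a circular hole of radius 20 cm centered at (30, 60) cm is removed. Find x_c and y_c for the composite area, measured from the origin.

x_c = 70.18 cm, y_c = 113.86 cm

Part | A | x̄ᵢ | ȳᵢ | A·x̄ᵢ | A·ȳᵢ
rectangular body | 23400.00 | 65.00 | 90.00 | 1521000.00 | 2106000.00
semicircular top | 6636.61 | 65.00 | 207.59 | 431379.94 | 1377673.94
triangular fin | 1375.00 | 146.67 | 18.33 | 201666.67 | 25208.33
hole | -1256.64 | 30.00 | 60.00 | -37699.11 | -75398.22
Σ | 30154.98 |  |  | 2116347.50 | 3433484.05
x_c = 2116347.50 / 30154.98 = 70.18 cm
y_c = 3433484.05 / 30154.98 = 113.86 cm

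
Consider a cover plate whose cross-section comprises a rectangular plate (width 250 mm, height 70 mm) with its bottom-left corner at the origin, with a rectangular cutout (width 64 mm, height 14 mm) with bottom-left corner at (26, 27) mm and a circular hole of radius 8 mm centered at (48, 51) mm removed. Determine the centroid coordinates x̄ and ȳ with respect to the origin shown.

plate: A = 250 × 70 = 17500.00, centroid at (125.00, 35.00).
hole 1: A = −(64 × 14) = -896.00, centroid at (58.00, 34.00).
hole 2: A = −π·8² = -201.06, centroid at (48.00, 51.00).
ΣA = 16402.94 mm²
ΣAx̄ = (17500.00)(125.00) + (-896.00)(58.00) + (-201.06)(48.00) = 2125881.03 mm³
ΣAȳ = (17500.00)(35.00) + (-896.00)(34.00) + (-201.06)(51.00) = 571781.84 mm³
x̄ = 2125881.03 / 16402.94 = 129.60 mm
ȳ = 571781.84 / 16402.94 = 34.86 mm

x̄ = 129.60 mm, ȳ = 34.86 mm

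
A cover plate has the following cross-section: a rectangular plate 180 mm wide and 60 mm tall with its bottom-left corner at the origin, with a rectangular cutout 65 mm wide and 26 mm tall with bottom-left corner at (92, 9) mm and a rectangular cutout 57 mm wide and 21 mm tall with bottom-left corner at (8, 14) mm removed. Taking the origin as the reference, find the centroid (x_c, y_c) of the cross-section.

x_c = 90.72 mm, y_c = 32.54 mm

plate: A = 180 × 60 = 10800.00, centroid at (90.00, 30.00).
hole 1: A = −(65 × 26) = -1690.00, centroid at (124.50, 22.00).
hole 2: A = −(57 × 21) = -1197.00, centroid at (36.50, 24.50).
ΣA = 7913.00 mm²
ΣAx_c = (10800.00)(90.00) + (-1690.00)(124.50) + (-1197.00)(36.50) = 717904.50 mm³
ΣAy_c = (10800.00)(30.00) + (-1690.00)(22.00) + (-1197.00)(24.50) = 257493.50 mm³
x_c = 717904.50 / 7913.00 = 90.72 mm
y_c = 257493.50 / 7913.00 = 32.54 mm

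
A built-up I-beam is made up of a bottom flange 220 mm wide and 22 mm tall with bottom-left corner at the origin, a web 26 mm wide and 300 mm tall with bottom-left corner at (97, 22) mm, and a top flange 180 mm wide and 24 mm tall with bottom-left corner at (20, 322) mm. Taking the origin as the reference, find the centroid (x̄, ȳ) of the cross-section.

x̄ = 110.00 mm, ȳ = 167.32 mm

bottom flange: A = 220 × 22 = 4840.00, centroid at (110.00, 11.00).
web: A = 26 × 300 = 7800.00, centroid at (110.00, 172.00).
top flange: A = 180 × 24 = 4320.00, centroid at (110.00, 334.00).
ΣA = 16960.00 mm²
ΣAx̄ = (4840.00)(110.00) + (7800.00)(110.00) + (4320.00)(110.00) = 1865600.00 mm³
ΣAȳ = (4840.00)(11.00) + (7800.00)(172.00) + (4320.00)(334.00) = 2837720.00 mm³
x̄ = 1865600.00 / 16960.00 = 110.00 mm
ȳ = 2837720.00 / 16960.00 = 167.32 mm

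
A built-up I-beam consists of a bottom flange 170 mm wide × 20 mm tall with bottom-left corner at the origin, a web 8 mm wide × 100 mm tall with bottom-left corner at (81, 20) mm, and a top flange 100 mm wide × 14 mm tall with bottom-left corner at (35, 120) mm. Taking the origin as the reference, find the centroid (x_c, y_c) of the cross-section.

x_c = 85.00 mm, y_c = 47.82 mm

Part | A | x̄ᵢ | ȳᵢ | A·x̄ᵢ | A·ȳᵢ
bottom flange | 3400.00 | 85.00 | 10.00 | 289000.00 | 34000.00
web | 800.00 | 85.00 | 70.00 | 68000.00 | 56000.00
top flange | 1400.00 | 85.00 | 127.00 | 119000.00 | 177800.00
Σ | 5600.00 |  |  | 476000.00 | 267800.00
x_c = 476000.00 / 5600.00 = 85.00 mm
y_c = 267800.00 / 5600.00 = 47.82 mm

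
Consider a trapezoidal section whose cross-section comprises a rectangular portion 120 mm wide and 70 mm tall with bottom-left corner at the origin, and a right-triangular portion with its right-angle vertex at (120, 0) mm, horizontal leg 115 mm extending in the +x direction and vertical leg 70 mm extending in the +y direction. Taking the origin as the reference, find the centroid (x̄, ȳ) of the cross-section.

rectangular portion: A = 120 × 70 = 8400.00, centroid at (60.00, 35.00).
triangular portion: A = ½·115·70 = 4025.00, centroid at (158.33, 23.33).
ΣA = 12425.00 mm², ΣAx̄ = 1141291.67 mm³, ΣAȳ = 387916.67 mm³.
x̄ = 1141291.67/12425.00 = 91.85 mm; ȳ = 387916.67/12425.00 = 31.22 mm.

x̄ = 91.85 mm, ȳ = 31.22 mm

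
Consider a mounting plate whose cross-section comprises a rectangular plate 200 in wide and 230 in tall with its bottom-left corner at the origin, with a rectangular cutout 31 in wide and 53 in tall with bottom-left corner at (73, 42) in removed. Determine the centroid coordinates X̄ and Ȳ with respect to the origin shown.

X̄ = 100.43 in, Ȳ = 116.72 in

plate: A = 200 × 230 = 46000.00, centroid at (100.00, 115.00).
hole: A = −(31 × 53) = -1643.00, centroid at (88.50, 68.50).
ΣA = 44357.00 in²
ΣAX̄ = (46000.00)(100.00) + (-1643.00)(88.50) = 4454594.50 in³
ΣAȲ = (46000.00)(115.00) + (-1643.00)(68.50) = 5177454.50 in³
X̄ = 4454594.50 / 44357.00 = 100.43 in
Ȳ = 5177454.50 / 44357.00 = 116.72 in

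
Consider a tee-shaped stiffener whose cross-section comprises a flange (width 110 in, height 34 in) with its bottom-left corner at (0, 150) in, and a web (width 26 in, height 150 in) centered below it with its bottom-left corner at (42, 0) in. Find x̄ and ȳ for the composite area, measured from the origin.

x̄ = 55.00 in, ȳ = 120.04 in

Part | A | x̄ᵢ | ȳᵢ | A·x̄ᵢ | A·ȳᵢ
web | 3900.00 | 55.00 | 75.00 | 214500.00 | 292500.00
flange | 3740.00 | 55.00 | 167.00 | 205700.00 | 624580.00
Σ | 7640.00 |  |  | 420200.00 | 917080.00
x̄ = 420200.00 / 7640.00 = 55.00 in
ȳ = 917080.00 / 7640.00 = 120.04 in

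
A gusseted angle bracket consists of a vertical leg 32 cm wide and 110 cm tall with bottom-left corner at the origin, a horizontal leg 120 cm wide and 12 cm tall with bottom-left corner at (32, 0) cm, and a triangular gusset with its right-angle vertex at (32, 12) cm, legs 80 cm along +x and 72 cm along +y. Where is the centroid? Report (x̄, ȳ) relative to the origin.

vertical leg: A = 32 × 110 = 3520.00, centroid at (16.00, 55.00).
horizontal leg: A = 120 × 12 = 1440.00, centroid at (92.00, 6.00).
gusset: A = ½·80·72 = 2880.00, centroid at (58.67, 36.00).
ΣA = 7840.00 cm²
ΣAx̄ = (3520.00)(16.00) + (1440.00)(92.00) + (2880.00)(58.67) = 357760.00 cm³
ΣAȳ = (3520.00)(55.00) + (1440.00)(6.00) + (2880.00)(36.00) = 305920.00 cm³
x̄ = 357760.00 / 7840.00 = 45.63 cm
ȳ = 305920.00 / 7840.00 = 39.02 cm

x̄ = 45.63 cm, ȳ = 39.02 cm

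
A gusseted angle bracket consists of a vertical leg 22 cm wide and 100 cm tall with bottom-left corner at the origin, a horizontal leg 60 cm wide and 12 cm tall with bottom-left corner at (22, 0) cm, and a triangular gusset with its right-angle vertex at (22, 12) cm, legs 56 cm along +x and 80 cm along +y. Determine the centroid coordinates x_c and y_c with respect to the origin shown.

Part | A | x̄ᵢ | ȳᵢ | A·x̄ᵢ | A·ȳᵢ
vertical leg | 2200.00 | 11.00 | 50.00 | 24200.00 | 110000.00
horizontal leg | 720.00 | 52.00 | 6.00 | 37440.00 | 4320.00
gusset | 2240.00 | 40.67 | 38.67 | 91093.33 | 86613.33
Σ | 5160.00 |  |  | 152733.33 | 200933.33
x_c = 152733.33 / 5160.00 = 29.60 cm
y_c = 200933.33 / 5160.00 = 38.94 cm

x_c = 29.60 cm, y_c = 38.94 cm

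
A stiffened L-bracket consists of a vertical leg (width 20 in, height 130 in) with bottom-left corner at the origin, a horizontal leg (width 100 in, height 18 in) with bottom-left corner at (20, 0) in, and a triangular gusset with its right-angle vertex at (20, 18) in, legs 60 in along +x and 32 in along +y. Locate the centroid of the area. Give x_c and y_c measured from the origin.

vertical leg: A = 20 × 130 = 2600.00, centroid at (10.00, 65.00).
horizontal leg: A = 100 × 18 = 1800.00, centroid at (70.00, 9.00).
gusset: A = ½·60·32 = 960.00, centroid at (40.00, 28.67).
ΣA = 5360.00 in², ΣAx_c = 190400.00 in³, ΣAy_c = 212720.00 in³.
x_c = 190400.00/5360.00 = 35.52 in; y_c = 212720.00/5360.00 = 39.69 in.

x_c = 35.52 in, y_c = 39.69 in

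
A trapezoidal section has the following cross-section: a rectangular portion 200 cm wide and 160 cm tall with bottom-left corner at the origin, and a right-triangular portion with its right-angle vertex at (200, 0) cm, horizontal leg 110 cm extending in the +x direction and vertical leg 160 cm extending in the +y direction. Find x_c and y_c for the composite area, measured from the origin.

rectangular portion: A = 200 × 160 = 32000.00, centroid at (100.00, 80.00).
triangular portion: A = ½·110·160 = 8800.00, centroid at (236.67, 53.33).
ΣA = 40800.00 cm²
ΣAx_c = (32000.00)(100.00) + (8800.00)(236.67) = 5282666.67 cm³
ΣAy_c = (32000.00)(80.00) + (8800.00)(53.33) = 3029333.33 cm³
x_c = 5282666.67 / 40800.00 = 129.48 cm
y_c = 3029333.33 / 40800.00 = 74.25 cm

x_c = 129.48 cm, y_c = 74.25 cm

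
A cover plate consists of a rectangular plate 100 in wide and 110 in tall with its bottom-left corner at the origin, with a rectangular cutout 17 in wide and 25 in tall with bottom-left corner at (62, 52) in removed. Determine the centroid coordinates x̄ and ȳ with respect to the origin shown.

plate: A = 100 × 110 = 11000.00, centroid at (50.00, 55.00).
hole: A = −(17 × 25) = -425.00, centroid at (70.50, 64.50).
ΣA = 10575.00 in², ΣAx̄ = 520037.50 in³, ΣAȳ = 577587.50 in³.
x̄ = 520037.50/10575.00 = 49.18 in; ȳ = 577587.50/10575.00 = 54.62 in.

x̄ = 49.18 in, ȳ = 54.62 in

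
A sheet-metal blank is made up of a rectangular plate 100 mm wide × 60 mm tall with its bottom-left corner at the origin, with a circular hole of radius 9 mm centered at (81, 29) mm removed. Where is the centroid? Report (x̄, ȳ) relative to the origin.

plate: A = 100 × 60 = 6000.00, centroid at (50.00, 30.00).
hole: A = −π·9² = -254.47, centroid at (81.00, 29.00).
ΣA = 5745.53 mm²
ΣAx̄ = (6000.00)(50.00) + (-254.47)(81.00) = 279388.01 mm³
ΣAȳ = (6000.00)(30.00) + (-254.47)(29.00) = 172620.40 mm³
x̄ = 279388.01 / 5745.53 = 48.63 mm
ȳ = 172620.40 / 5745.53 = 30.04 mm

x̄ = 48.63 mm, ȳ = 30.04 mm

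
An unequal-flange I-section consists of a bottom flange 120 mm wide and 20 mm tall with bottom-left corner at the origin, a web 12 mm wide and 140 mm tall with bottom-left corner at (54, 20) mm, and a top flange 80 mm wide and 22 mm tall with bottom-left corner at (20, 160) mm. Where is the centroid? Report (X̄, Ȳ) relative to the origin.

X̄ = 60.00 mm, Ȳ = 81.53 mm

bottom flange: A = 120 × 20 = 2400.00, centroid at (60.00, 10.00).
web: A = 12 × 140 = 1680.00, centroid at (60.00, 90.00).
top flange: A = 80 × 22 = 1760.00, centroid at (60.00, 171.00).
ΣA = 5840.00 mm²
ΣAX̄ = (2400.00)(60.00) + (1680.00)(60.00) + (1760.00)(60.00) = 350400.00 mm³
ΣAȲ = (2400.00)(10.00) + (1680.00)(90.00) + (1760.00)(171.00) = 476160.00 mm³
X̄ = 350400.00 / 5840.00 = 60.00 mm
Ȳ = 476160.00 / 5840.00 = 81.53 mm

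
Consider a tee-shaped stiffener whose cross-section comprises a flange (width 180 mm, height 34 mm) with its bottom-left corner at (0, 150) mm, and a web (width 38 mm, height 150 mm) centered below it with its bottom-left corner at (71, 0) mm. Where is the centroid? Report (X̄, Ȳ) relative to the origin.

Part | A | x̄ᵢ | ȳᵢ | A·x̄ᵢ | A·ȳᵢ
web | 5700.00 | 90.00 | 75.00 | 513000.00 | 427500.00
flange | 6120.00 | 90.00 | 167.00 | 550800.00 | 1022040.00
Σ | 11820.00 |  |  | 1063800.00 | 1449540.00
X̄ = 1063800.00 / 11820.00 = 90.00 mm
Ȳ = 1449540.00 / 11820.00 = 122.63 mm

X̄ = 90.00 mm, Ȳ = 122.63 mm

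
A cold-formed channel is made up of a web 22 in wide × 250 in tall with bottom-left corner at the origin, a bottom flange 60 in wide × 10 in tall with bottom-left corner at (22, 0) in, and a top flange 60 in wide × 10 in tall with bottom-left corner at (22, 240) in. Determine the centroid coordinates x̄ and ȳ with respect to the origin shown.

x̄ = 18.34 in, ȳ = 125.00 in

web: A = 22 × 250 = 5500.00, centroid at (11.00, 125.00).
bottom flange: A = 60 × 10 = 600.00, centroid at (52.00, 5.00).
top flange: A = 60 × 10 = 600.00, centroid at (52.00, 245.00).
ΣA = 6700.00 in²
ΣAx̄ = (5500.00)(11.00) + (600.00)(52.00) + (600.00)(52.00) = 122900.00 in³
ΣAȳ = (5500.00)(125.00) + (600.00)(5.00) + (600.00)(245.00) = 837500.00 in³
x̄ = 122900.00 / 6700.00 = 18.34 in
ȳ = 837500.00 / 6700.00 = 125.00 in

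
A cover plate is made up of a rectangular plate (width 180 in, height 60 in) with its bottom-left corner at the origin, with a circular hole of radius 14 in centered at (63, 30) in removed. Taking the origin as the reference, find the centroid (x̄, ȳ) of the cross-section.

x̄ = 91.63 in, ȳ = 30.00 in

Part | A | x̄ᵢ | ȳᵢ | A·x̄ᵢ | A·ȳᵢ
plate | 10800.00 | 90.00 | 30.00 | 972000.00 | 324000.00
hole | -615.75 | 63.00 | 30.00 | -38792.39 | -18472.56
Σ | 10184.25 |  |  | 933207.61 | 305527.44
x̄ = 933207.61 / 10184.25 = 91.63 in
ȳ = 305527.44 / 10184.25 = 30.00 in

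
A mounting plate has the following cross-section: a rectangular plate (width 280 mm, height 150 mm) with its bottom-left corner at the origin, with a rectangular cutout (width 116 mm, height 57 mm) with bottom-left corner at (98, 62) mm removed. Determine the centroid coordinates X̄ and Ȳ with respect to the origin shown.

plate: A = 280 × 150 = 42000.00, centroid at (140.00, 75.00).
hole: A = −(116 × 57) = -6612.00, centroid at (156.00, 90.50).
ΣA = 35388.00 mm²
ΣAX̄ = (42000.00)(140.00) + (-6612.00)(156.00) = 4848528.00 mm³
ΣAȲ = (42000.00)(75.00) + (-6612.00)(90.50) = 2551614.00 mm³
X̄ = 4848528.00 / 35388.00 = 137.01 mm
Ȳ = 2551614.00 / 35388.00 = 72.10 mm

X̄ = 137.01 mm, Ȳ = 72.10 mm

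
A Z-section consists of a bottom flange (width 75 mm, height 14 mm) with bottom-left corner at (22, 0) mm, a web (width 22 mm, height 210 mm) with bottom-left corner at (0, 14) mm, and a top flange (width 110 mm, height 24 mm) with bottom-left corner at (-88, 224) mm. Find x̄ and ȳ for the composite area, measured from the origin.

bottom flange: A = 75 × 14 = 1050.00, centroid at (59.50, 7.00).
web: A = 22 × 210 = 4620.00, centroid at (11.00, 119.00).
top flange: A = 110 × 24 = 2640.00, centroid at (-33.00, 236.00).
ΣA = 8310.00 mm², ΣAx̄ = 26175.00 mm³, ΣAȳ = 1180170.00 mm³.
x̄ = 26175.00/8310.00 = 3.15 mm; ȳ = 1180170.00/8310.00 = 142.02 mm.

x̄ = 3.15 mm, ȳ = 142.02 mm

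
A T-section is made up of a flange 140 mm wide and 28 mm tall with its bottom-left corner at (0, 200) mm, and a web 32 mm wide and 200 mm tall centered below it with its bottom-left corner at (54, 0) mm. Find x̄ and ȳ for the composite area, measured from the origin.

x̄ = 70.00 mm, ȳ = 143.30 mm

web: A = 32 × 200 = 6400.00, centroid at (70.00, 100.00).
flange: A = 140 × 28 = 3920.00, centroid at (70.00, 214.00).
ΣA = 10320.00 mm²
ΣAx̄ = (6400.00)(70.00) + (3920.00)(70.00) = 722400.00 mm³
ΣAȳ = (6400.00)(100.00) + (3920.00)(214.00) = 1478880.00 mm³
x̄ = 722400.00 / 10320.00 = 70.00 mm
ȳ = 1478880.00 / 10320.00 = 143.30 mm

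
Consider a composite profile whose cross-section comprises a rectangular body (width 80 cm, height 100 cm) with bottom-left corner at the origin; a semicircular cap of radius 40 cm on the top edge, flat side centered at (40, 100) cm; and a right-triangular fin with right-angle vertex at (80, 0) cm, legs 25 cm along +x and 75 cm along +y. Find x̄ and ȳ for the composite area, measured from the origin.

x̄ = 43.96 cm, ȳ = 62.65 cm

rectangular body: A = 80 × 100 = 8000.00, centroid at (40.00, 50.00).
semicircular top: A = ½π·40² = 2513.27, centroid at (40.00, 116.98).
triangular fin: A = ½·25·75 = 937.50, centroid at (88.33, 25.00).
ΣA = 11450.77 cm², ΣAx̄ = 503343.46 cm³, ΣAȳ = 717431.58 cm³.
x̄ = 503343.46/11450.77 = 43.96 cm; ȳ = 717431.58/11450.77 = 62.65 cm.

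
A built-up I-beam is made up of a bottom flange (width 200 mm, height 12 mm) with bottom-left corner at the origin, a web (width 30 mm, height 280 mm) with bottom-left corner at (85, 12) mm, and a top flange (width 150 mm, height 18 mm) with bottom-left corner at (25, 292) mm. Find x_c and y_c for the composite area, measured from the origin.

bottom flange: A = 200 × 12 = 2400.00, centroid at (100.00, 6.00).
web: A = 30 × 280 = 8400.00, centroid at (100.00, 152.00).
top flange: A = 150 × 18 = 2700.00, centroid at (100.00, 301.00).
ΣA = 13500.00 mm²
ΣAx_c = (2400.00)(100.00) + (8400.00)(100.00) + (2700.00)(100.00) = 1350000.00 mm³
ΣAy_c = (2400.00)(6.00) + (8400.00)(152.00) + (2700.00)(301.00) = 2103900.00 mm³
x_c = 1350000.00 / 13500.00 = 100.00 mm
y_c = 2103900.00 / 13500.00 = 155.84 mm

x_c = 100.00 mm, y_c = 155.84 mm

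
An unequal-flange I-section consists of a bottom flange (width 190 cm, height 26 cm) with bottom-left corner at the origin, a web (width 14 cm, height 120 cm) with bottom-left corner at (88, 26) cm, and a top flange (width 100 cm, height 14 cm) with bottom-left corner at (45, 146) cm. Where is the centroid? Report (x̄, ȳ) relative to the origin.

bottom flange: A = 190 × 26 = 4940.00, centroid at (95.00, 13.00).
web: A = 14 × 120 = 1680.00, centroid at (95.00, 86.00).
top flange: A = 100 × 14 = 1400.00, centroid at (95.00, 153.00).
ΣA = 8020.00 cm²
ΣAx̄ = (4940.00)(95.00) + (1680.00)(95.00) + (1400.00)(95.00) = 761900.00 cm³
ΣAȳ = (4940.00)(13.00) + (1680.00)(86.00) + (1400.00)(153.00) = 422900.00 cm³
x̄ = 761900.00 / 8020.00 = 95.00 cm
ȳ = 422900.00 / 8020.00 = 52.73 cm

x̄ = 95.00 cm, ȳ = 52.73 cm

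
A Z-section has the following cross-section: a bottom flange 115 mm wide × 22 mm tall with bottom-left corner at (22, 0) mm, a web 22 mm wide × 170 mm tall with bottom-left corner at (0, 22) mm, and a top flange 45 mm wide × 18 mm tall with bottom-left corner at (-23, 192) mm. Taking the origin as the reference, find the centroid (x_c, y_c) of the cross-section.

Part | A | x̄ᵢ | ȳᵢ | A·x̄ᵢ | A·ȳᵢ
bottom flange | 2530.00 | 79.50 | 11.00 | 201135.00 | 27830.00
web | 3740.00 | 11.00 | 107.00 | 41140.00 | 400180.00
top flange | 810.00 | -0.50 | 201.00 | -405.00 | 162810.00
Σ | 7080.00 |  |  | 241870.00 | 590820.00
x_c = 241870.00 / 7080.00 = 34.16 mm
y_c = 590820.00 / 7080.00 = 83.45 mm

x_c = 34.16 mm, y_c = 83.45 mm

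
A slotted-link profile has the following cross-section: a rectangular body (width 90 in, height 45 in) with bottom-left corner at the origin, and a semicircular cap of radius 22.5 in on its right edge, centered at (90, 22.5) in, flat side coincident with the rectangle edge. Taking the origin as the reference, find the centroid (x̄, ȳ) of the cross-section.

x̄ = 53.95 in, ȳ = 22.50 in

rectangular body: A = 90 × 45 = 4050.00, centroid at (45.00, 22.50).
semicircular end: A = ½π·22.5² = 795.22, centroid at (99.55, 22.50).
ΣA = 4845.22 in²
ΣAx̄ = (4050.00)(45.00) + (795.22)(99.55) = 261413.16 in³
ΣAȳ = (4050.00)(22.50) + (795.22)(22.50) = 109017.35 in³
x̄ = 261413.16 / 4845.22 = 53.95 in
ȳ = 109017.35 / 4845.22 = 22.50 in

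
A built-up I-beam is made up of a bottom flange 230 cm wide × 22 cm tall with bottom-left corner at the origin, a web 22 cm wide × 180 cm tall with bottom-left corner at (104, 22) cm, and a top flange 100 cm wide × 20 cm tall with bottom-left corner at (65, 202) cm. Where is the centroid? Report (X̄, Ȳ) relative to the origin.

X̄ = 115.00 cm, Ȳ = 83.77 cm

Part | A | x̄ᵢ | ȳᵢ | A·x̄ᵢ | A·ȳᵢ
bottom flange | 5060.00 | 115.00 | 11.00 | 581900.00 | 55660.00
web | 3960.00 | 115.00 | 112.00 | 455400.00 | 443520.00
top flange | 2000.00 | 115.00 | 212.00 | 230000.00 | 424000.00
Σ | 11020.00 |  |  | 1267300.00 | 923180.00
X̄ = 1267300.00 / 11020.00 = 115.00 cm
Ȳ = 923180.00 / 11020.00 = 83.77 cm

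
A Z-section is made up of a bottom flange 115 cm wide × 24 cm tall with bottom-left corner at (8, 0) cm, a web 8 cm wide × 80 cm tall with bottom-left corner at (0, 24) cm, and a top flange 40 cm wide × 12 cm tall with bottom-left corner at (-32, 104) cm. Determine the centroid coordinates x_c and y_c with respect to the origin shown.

Part | A | x̄ᵢ | ȳᵢ | A·x̄ᵢ | A·ȳᵢ
bottom flange | 2760.00 | 65.50 | 12.00 | 180780.00 | 33120.00
web | 640.00 | 4.00 | 64.00 | 2560.00 | 40960.00
top flange | 480.00 | -12.00 | 110.00 | -5760.00 | 52800.00
Σ | 3880.00 |  |  | 177580.00 | 126880.00
x_c = 177580.00 / 3880.00 = 45.77 cm
y_c = 126880.00 / 3880.00 = 32.70 cm

x_c = 45.77 cm, y_c = 32.70 cm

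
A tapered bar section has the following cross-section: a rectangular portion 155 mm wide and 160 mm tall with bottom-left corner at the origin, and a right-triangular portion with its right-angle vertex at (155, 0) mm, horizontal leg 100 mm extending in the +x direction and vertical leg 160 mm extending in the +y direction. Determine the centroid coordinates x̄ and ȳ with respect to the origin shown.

x̄ = 104.53 mm, ȳ = 73.50 mm

rectangular portion: A = 155 × 160 = 24800.00, centroid at (77.50, 80.00).
triangular portion: A = ½·100·160 = 8000.00, centroid at (188.33, 53.33).
ΣA = 32800.00 mm², ΣAx̄ = 3428666.67 mm³, ΣAȳ = 2410666.67 mm³.
x̄ = 3428666.67/32800.00 = 104.53 mm; ȳ = 2410666.67/32800.00 = 73.50 mm.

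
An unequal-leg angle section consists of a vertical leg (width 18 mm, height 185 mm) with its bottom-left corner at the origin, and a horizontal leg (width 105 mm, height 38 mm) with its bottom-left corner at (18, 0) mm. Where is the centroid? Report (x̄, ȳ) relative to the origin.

x̄ = 42.52 mm, ȳ = 52.44 mm

vertical leg: A = 18 × 185 = 3330.00, centroid at (9.00, 92.50).
horizontal leg: A = 105 × 38 = 3990.00, centroid at (70.50, 19.00).
ΣA = 7320.00 mm²
ΣAx̄ = (3330.00)(9.00) + (3990.00)(70.50) = 311265.00 mm³
ΣAȳ = (3330.00)(92.50) + (3990.00)(19.00) = 383835.00 mm³
x̄ = 311265.00 / 7320.00 = 42.52 mm
ȳ = 383835.00 / 7320.00 = 52.44 mm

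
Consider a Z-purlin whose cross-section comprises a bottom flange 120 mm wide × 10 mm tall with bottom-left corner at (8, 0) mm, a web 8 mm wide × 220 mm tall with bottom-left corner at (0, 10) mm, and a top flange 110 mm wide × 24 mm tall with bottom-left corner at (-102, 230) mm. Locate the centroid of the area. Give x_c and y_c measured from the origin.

bottom flange: A = 120 × 10 = 1200.00, centroid at (68.00, 5.00).
web: A = 8 × 220 = 1760.00, centroid at (4.00, 120.00).
top flange: A = 110 × 24 = 2640.00, centroid at (-47.00, 242.00).
ΣA = 5600.00 mm², ΣAx_c = -35440.00 mm³, ΣAy_c = 856080.00 mm³.
x_c = -35440.00/5600.00 = -6.33 mm; y_c = 856080.00/5600.00 = 152.87 mm.

x_c = -6.33 mm, y_c = 152.87 mm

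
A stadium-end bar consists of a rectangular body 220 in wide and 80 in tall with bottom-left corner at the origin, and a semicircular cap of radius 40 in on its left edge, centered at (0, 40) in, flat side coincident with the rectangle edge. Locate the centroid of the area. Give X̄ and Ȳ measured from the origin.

rectangular body: A = 220 × 80 = 17600.00, centroid at (110.00, 40.00).
semicircular end: A = ½π·40² = 2513.27, centroid at (-16.98, 40.00).
ΣA = 20113.27 in², ΣAX̄ = 1893333.33 in³, ΣAȲ = 804530.96 in³.
X̄ = 1893333.33/20113.27 = 94.13 in; Ȳ = 804530.96/20113.27 = 40.00 in.

X̄ = 94.13 in, Ȳ = 40.00 in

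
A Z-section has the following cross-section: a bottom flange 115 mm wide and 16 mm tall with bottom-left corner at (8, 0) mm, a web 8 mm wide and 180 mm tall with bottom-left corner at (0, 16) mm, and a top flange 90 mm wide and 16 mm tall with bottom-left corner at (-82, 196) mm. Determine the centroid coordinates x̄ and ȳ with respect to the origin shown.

x̄ = 15.47 mm, ȳ = 97.69 mm

Part | A | x̄ᵢ | ȳᵢ | A·x̄ᵢ | A·ȳᵢ
bottom flange | 1840.00 | 65.50 | 8.00 | 120520.00 | 14720.00
web | 1440.00 | 4.00 | 106.00 | 5760.00 | 152640.00
top flange | 1440.00 | -37.00 | 204.00 | -53280.00 | 293760.00
Σ | 4720.00 |  |  | 73000.00 | 461120.00
x̄ = 73000.00 / 4720.00 = 15.47 mm
ȳ = 461120.00 / 4720.00 = 97.69 mm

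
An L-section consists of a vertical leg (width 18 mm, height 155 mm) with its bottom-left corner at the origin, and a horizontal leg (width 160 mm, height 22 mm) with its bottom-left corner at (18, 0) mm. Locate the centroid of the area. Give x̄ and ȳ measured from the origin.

Part | A | x̄ᵢ | ȳᵢ | A·x̄ᵢ | A·ȳᵢ
vertical leg | 2790.00 | 9.00 | 77.50 | 25110.00 | 216225.00
horizontal leg | 3520.00 | 98.00 | 11.00 | 344960.00 | 38720.00
Σ | 6310.00 |  |  | 370070.00 | 254945.00
x̄ = 370070.00 / 6310.00 = 58.65 mm
ȳ = 254945.00 / 6310.00 = 40.40 mm

x̄ = 58.65 mm, ȳ = 40.40 mm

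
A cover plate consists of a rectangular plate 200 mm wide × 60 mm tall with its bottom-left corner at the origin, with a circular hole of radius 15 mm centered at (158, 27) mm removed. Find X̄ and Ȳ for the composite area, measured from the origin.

plate: A = 200 × 60 = 12000.00, centroid at (100.00, 30.00).
hole: A = −π·15² = -706.86, centroid at (158.00, 27.00).
ΣA = 11293.14 mm²
ΣAX̄ = (12000.00)(100.00) + (-706.86)(158.00) = 1088316.38 mm³
ΣAȲ = (12000.00)(30.00) + (-706.86)(27.00) = 340914.82 mm³
X̄ = 1088316.38 / 11293.14 = 96.37 mm
Ȳ = 340914.82 / 11293.14 = 30.19 mm

X̄ = 96.37 mm, Ȳ = 30.19 mm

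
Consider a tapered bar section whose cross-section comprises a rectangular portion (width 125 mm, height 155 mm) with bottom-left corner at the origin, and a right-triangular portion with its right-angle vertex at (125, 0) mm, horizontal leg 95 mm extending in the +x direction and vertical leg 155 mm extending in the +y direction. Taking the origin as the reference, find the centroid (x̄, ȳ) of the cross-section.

x̄ = 88.43 mm, ȳ = 70.39 mm

rectangular portion: A = 125 × 155 = 19375.00, centroid at (62.50, 77.50).
triangular portion: A = ½·95·155 = 7362.50, centroid at (156.67, 51.67).
ΣA = 26737.50 mm²
ΣAx̄ = (19375.00)(62.50) + (7362.50)(156.67) = 2364395.83 mm³
ΣAȳ = (19375.00)(77.50) + (7362.50)(51.67) = 1881958.33 mm³
x̄ = 2364395.83 / 26737.50 = 88.43 mm
ȳ = 1881958.33 / 26737.50 = 70.39 mm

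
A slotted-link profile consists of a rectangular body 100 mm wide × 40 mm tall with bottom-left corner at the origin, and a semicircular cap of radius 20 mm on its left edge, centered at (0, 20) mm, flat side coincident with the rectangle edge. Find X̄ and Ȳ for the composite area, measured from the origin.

X̄ = 42.06 mm, Ȳ = 20.00 mm

Part | A | x̄ᵢ | ȳᵢ | A·x̄ᵢ | A·ȳᵢ
rectangular body | 4000.00 | 50.00 | 20.00 | 200000.00 | 80000.00
semicircular end | 628.32 | -8.49 | 20.00 | -5333.33 | 12566.37
Σ | 4628.32 |  |  | 194666.67 | 92566.37
X̄ = 194666.67 / 4628.32 = 42.06 mm
Ȳ = 92566.37 / 4628.32 = 20.00 mm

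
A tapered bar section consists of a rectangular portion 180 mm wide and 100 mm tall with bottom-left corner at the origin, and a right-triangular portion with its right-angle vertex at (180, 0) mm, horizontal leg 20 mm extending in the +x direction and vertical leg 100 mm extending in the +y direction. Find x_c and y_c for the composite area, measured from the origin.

rectangular portion: A = 180 × 100 = 18000.00, centroid at (90.00, 50.00).
triangular portion: A = ½·20·100 = 1000.00, centroid at (186.67, 33.33).
ΣA = 19000.00 mm²
ΣAx_c = (18000.00)(90.00) + (1000.00)(186.67) = 1806666.67 mm³
ΣAy_c = (18000.00)(50.00) + (1000.00)(33.33) = 933333.33 mm³
x_c = 1806666.67 / 19000.00 = 95.09 mm
y_c = 933333.33 / 19000.00 = 49.12 mm

x_c = 95.09 mm, y_c = 49.12 mm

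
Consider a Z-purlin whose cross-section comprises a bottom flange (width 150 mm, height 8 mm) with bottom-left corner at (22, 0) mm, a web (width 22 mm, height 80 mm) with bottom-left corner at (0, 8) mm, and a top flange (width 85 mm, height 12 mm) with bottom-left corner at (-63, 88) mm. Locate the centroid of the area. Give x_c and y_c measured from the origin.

Part | A | x̄ᵢ | ȳᵢ | A·x̄ᵢ | A·ȳᵢ
bottom flange | 1200.00 | 97.00 | 4.00 | 116400.00 | 4800.00
web | 1760.00 | 11.00 | 48.00 | 19360.00 | 84480.00
top flange | 1020.00 | -20.50 | 94.00 | -20910.00 | 95880.00
Σ | 3980.00 |  |  | 114850.00 | 185160.00
x_c = 114850.00 / 3980.00 = 28.86 mm
y_c = 185160.00 / 3980.00 = 46.52 mm

x_c = 28.86 mm, y_c = 46.52 mm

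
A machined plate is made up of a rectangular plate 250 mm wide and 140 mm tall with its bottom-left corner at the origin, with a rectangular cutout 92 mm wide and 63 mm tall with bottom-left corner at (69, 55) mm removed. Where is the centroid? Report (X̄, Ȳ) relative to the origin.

plate: A = 250 × 140 = 35000.00, centroid at (125.00, 70.00).
hole: A = −(92 × 63) = -5796.00, centroid at (115.00, 86.50).
ΣA = 29204.00 mm²
ΣAX̄ = (35000.00)(125.00) + (-5796.00)(115.00) = 3708460.00 mm³
ΣAȲ = (35000.00)(70.00) + (-5796.00)(86.50) = 1948646.00 mm³
X̄ = 3708460.00 / 29204.00 = 126.98 mm
Ȳ = 1948646.00 / 29204.00 = 66.73 mm

X̄ = 126.98 mm, Ȳ = 66.73 mm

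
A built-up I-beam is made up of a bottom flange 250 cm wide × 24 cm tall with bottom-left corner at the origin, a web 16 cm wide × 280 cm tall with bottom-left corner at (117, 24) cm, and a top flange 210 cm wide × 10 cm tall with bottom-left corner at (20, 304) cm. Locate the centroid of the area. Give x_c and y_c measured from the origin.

Part | A | x̄ᵢ | ȳᵢ | A·x̄ᵢ | A·ȳᵢ
bottom flange | 6000.00 | 125.00 | 12.00 | 750000.00 | 72000.00
web | 4480.00 | 125.00 | 164.00 | 560000.00 | 734720.00
top flange | 2100.00 | 125.00 | 309.00 | 262500.00 | 648900.00
Σ | 12580.00 |  |  | 1572500.00 | 1455620.00
x_c = 1572500.00 / 12580.00 = 125.00 cm
y_c = 1455620.00 / 12580.00 = 115.71 cm

x_c = 125.00 cm, y_c = 115.71 cm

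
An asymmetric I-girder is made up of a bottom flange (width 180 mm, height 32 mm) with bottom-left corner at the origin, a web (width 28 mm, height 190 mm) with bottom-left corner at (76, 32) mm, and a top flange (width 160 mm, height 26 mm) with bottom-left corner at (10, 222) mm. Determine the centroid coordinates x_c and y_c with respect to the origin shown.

x_c = 90.00 mm, y_c = 114.53 mm

bottom flange: A = 180 × 32 = 5760.00, centroid at (90.00, 16.00).
web: A = 28 × 190 = 5320.00, centroid at (90.00, 127.00).
top flange: A = 160 × 26 = 4160.00, centroid at (90.00, 235.00).
ΣA = 15240.00 mm²
ΣAx_c = (5760.00)(90.00) + (5320.00)(90.00) + (4160.00)(90.00) = 1371600.00 mm³
ΣAy_c = (5760.00)(16.00) + (5320.00)(127.00) + (4160.00)(235.00) = 1745400.00 mm³
x_c = 1371600.00 / 15240.00 = 90.00 mm
y_c = 1745400.00 / 15240.00 = 114.53 mm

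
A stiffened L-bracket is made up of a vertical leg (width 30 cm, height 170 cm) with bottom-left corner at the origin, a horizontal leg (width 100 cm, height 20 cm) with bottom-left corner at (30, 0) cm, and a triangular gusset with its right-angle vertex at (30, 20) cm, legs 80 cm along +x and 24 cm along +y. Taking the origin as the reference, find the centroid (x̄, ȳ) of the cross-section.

x̄ = 36.09 cm, ȳ = 59.60 cm

vertical leg: A = 30 × 170 = 5100.00, centroid at (15.00, 85.00).
horizontal leg: A = 100 × 20 = 2000.00, centroid at (80.00, 10.00).
gusset: A = ½·80·24 = 960.00, centroid at (56.67, 28.00).
ΣA = 8060.00 cm², ΣAx̄ = 290900.00 cm³, ΣAȳ = 480380.00 cm³.
x̄ = 290900.00/8060.00 = 36.09 cm; ȳ = 480380.00/8060.00 = 59.60 cm.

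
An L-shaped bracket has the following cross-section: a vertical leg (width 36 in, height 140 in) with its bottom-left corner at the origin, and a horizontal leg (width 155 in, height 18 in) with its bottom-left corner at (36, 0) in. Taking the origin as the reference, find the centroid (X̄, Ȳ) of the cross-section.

vertical leg: A = 36 × 140 = 5040.00, centroid at (18.00, 70.00).
horizontal leg: A = 155 × 18 = 2790.00, centroid at (113.50, 9.00).
ΣA = 7830.00 in²
ΣAX̄ = (5040.00)(18.00) + (2790.00)(113.50) = 407385.00 in³
ΣAȲ = (5040.00)(70.00) + (2790.00)(9.00) = 377910.00 in³
X̄ = 407385.00 / 7830.00 = 52.03 in
Ȳ = 377910.00 / 7830.00 = 48.26 in

X̄ = 52.03 in, Ȳ = 48.26 in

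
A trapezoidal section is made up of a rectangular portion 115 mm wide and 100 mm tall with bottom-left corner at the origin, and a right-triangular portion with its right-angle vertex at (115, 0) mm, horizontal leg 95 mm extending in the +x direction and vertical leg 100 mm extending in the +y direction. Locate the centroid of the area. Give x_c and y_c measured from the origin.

rectangular portion: A = 115 × 100 = 11500.00, centroid at (57.50, 50.00).
triangular portion: A = ½·95·100 = 4750.00, centroid at (146.67, 33.33).
ΣA = 16250.00 mm², ΣAx_c = 1357916.67 mm³, ΣAy_c = 733333.33 mm³.
x_c = 1357916.67/16250.00 = 83.56 mm; y_c = 733333.33/16250.00 = 45.13 mm.

x_c = 83.56 mm, y_c = 45.13 mm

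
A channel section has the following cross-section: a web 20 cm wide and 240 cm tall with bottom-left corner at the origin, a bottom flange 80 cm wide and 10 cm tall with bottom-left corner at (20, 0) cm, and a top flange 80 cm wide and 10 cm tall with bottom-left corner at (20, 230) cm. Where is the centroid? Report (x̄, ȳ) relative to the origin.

web: A = 20 × 240 = 4800.00, centroid at (10.00, 120.00).
bottom flange: A = 80 × 10 = 800.00, centroid at (60.00, 5.00).
top flange: A = 80 × 10 = 800.00, centroid at (60.00, 235.00).
ΣA = 6400.00 cm²
ΣAx̄ = (4800.00)(10.00) + (800.00)(60.00) + (800.00)(60.00) = 144000.00 cm³
ΣAȳ = (4800.00)(120.00) + (800.00)(5.00) + (800.00)(235.00) = 768000.00 cm³
x̄ = 144000.00 / 6400.00 = 22.50 cm
ȳ = 768000.00 / 6400.00 = 120.00 cm

x̄ = 22.50 cm, ȳ = 120.00 cm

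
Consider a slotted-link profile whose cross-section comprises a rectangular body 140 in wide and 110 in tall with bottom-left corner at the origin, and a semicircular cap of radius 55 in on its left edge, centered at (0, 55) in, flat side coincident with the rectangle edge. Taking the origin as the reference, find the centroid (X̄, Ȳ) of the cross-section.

rectangular body: A = 140 × 110 = 15400.00, centroid at (70.00, 55.00).
semicircular end: A = ½π·55² = 4751.66, centroid at (-23.34, 55.00).
ΣA = 20151.66 in²
ΣAX̄ = (15400.00)(70.00) + (4751.66)(-23.34) = 967083.33 in³
ΣAȲ = (15400.00)(55.00) + (4751.66)(55.00) = 1108341.24 in³
X̄ = 967083.33 / 20151.66 = 47.99 in
Ȳ = 1108341.24 / 20151.66 = 55.00 in

X̄ = 47.99 in, Ȳ = 55.00 in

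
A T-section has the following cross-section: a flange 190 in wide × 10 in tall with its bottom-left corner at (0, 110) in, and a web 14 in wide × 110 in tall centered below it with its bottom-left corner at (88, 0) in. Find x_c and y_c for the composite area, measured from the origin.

x_c = 95.00 in, y_c = 88.14 in

Part | A | x̄ᵢ | ȳᵢ | A·x̄ᵢ | A·ȳᵢ
web | 1540.00 | 95.00 | 55.00 | 146300.00 | 84700.00
flange | 1900.00 | 95.00 | 115.00 | 180500.00 | 218500.00
Σ | 3440.00 |  |  | 326800.00 | 303200.00
x_c = 326800.00 / 3440.00 = 95.00 in
y_c = 303200.00 / 3440.00 = 88.14 in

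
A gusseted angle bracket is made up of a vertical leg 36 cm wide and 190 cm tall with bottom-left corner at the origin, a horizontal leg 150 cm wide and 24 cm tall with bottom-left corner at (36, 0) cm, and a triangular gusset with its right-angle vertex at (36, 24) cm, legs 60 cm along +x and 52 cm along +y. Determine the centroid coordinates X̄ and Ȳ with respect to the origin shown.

Part | A | x̄ᵢ | ȳᵢ | A·x̄ᵢ | A·ȳᵢ
vertical leg | 6840.00 | 18.00 | 95.00 | 123120.00 | 649800.00
horizontal leg | 3600.00 | 111.00 | 12.00 | 399600.00 | 43200.00
gusset | 1560.00 | 56.00 | 41.33 | 87360.00 | 64480.00
Σ | 12000.00 |  |  | 610080.00 | 757480.00
X̄ = 610080.00 / 12000.00 = 50.84 cm
Ȳ = 757480.00 / 12000.00 = 63.12 cm

X̄ = 50.84 cm, Ȳ = 63.12 cm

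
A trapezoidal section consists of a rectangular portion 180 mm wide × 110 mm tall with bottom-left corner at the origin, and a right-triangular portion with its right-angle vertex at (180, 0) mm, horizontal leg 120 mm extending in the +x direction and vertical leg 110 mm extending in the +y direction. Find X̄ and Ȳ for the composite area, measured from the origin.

Part | A | x̄ᵢ | ȳᵢ | A·x̄ᵢ | A·ȳᵢ
rectangular portion | 19800.00 | 90.00 | 55.00 | 1782000.00 | 1089000.00
triangular portion | 6600.00 | 220.00 | 36.67 | 1452000.00 | 242000.00
Σ | 26400.00 |  |  | 3234000.00 | 1331000.00
X̄ = 3234000.00 / 26400.00 = 122.50 mm
Ȳ = 1331000.00 / 26400.00 = 50.42 mm

X̄ = 122.50 mm, Ȳ = 50.42 mm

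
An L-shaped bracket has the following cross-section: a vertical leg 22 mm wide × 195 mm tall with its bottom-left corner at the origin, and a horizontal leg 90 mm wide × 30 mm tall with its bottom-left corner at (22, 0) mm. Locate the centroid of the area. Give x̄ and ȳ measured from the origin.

x̄ = 32.63 mm, ȳ = 65.63 mm

vertical leg: A = 22 × 195 = 4290.00, centroid at (11.00, 97.50).
horizontal leg: A = 90 × 30 = 2700.00, centroid at (67.00, 15.00).
ΣA = 6990.00 mm²
ΣAx̄ = (4290.00)(11.00) + (2700.00)(67.00) = 228090.00 mm³
ΣAȳ = (4290.00)(97.50) + (2700.00)(15.00) = 458775.00 mm³
x̄ = 228090.00 / 6990.00 = 32.63 mm
ȳ = 458775.00 / 6990.00 = 65.63 mm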